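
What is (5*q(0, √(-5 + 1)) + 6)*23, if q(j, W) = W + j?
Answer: 138 + 230*I ≈ 138.0 + 230.0*I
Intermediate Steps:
(5*q(0, √(-5 + 1)) + 6)*23 = (5*(√(-5 + 1) + 0) + 6)*23 = (5*(√(-4) + 0) + 6)*23 = (5*(2*I + 0) + 6)*23 = (5*(2*I) + 6)*23 = (10*I + 6)*23 = (6 + 10*I)*23 = 138 + 230*I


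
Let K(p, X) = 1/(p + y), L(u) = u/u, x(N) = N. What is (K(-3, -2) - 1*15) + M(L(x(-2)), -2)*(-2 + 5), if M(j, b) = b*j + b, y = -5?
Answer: -217/8 ≈ -27.125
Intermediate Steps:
L(u) = 1
K(p, X) = 1/(-5 + p) (K(p, X) = 1/(p - 5) = 1/(-5 + p))
M(j, b) = b + b*j
(K(-3, -2) - 1*15) + M(L(x(-2)), -2)*(-2 + 5) = (1/(-5 - 3) - 1*15) + (-2*(1 + 1))*(-2 + 5) = (1/(-8) - 15) - 2*2*3 = (-⅛ - 15) - 4*3 = -121/8 - 12 = -217/8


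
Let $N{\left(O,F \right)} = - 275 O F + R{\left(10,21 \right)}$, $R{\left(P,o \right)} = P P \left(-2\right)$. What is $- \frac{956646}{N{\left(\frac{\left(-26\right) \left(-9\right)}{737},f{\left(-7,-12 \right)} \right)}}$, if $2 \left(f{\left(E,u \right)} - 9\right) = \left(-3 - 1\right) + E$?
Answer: $\frac{64095282}{33875} \approx 1892.1$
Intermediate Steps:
$R{\left(P,o \right)} = - 2 P^{2}$ ($R{\left(P,o \right)} = P^{2} \left(-2\right) = - 2 P^{2}$)
$f{\left(E,u \right)} = 7 + \frac{E}{2}$ ($f{\left(E,u \right)} = 9 + \frac{\left(-3 - 1\right) + E}{2} = 9 + \frac{-4 + E}{2} = 9 + \left(-2 + \frac{E}{2}\right) = 7 + \frac{E}{2}$)
$N{\left(O,F \right)} = -200 - 275 F O$ ($N{\left(O,F \right)} = - 275 O F - 2 \cdot 10^{2} = - 275 F O - 200 = -200 - 275 F O$)
$- \frac{956646}{N{\left(\frac{\left(-26\right) \left(-9\right)}{737},f{\left(-7,-12 \right)} \right)}} = - \frac{956646}{-200 - 275 \left(7 + \frac{1}{2} \left(-7\right)\right) \frac{\left(-26\right) \left(-9\right)}{737}} = - \frac{956646}{-200 - 275 \left(7 - \frac{7}{2}\right) 234 \cdot \frac{1}{737}} = - \frac{956646}{-200 - \frac{1925}{2} \cdot \frac{234}{737}} = - \frac{956646}{-200 - \frac{20475}{67}} = - \frac{956646}{- \frac{33875}{67}} = \left(-956646\right) \left(- \frac{67}{33875}\right) = \frac{64095282}{33875}$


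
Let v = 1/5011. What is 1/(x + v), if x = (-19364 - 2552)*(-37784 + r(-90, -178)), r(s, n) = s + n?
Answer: 5011/4178911583953 ≈ 1.1991e-9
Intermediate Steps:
r(s, n) = n + s
x = 833947632 (x = (-19364 - 2552)*(-37784 + (-178 - 90)) = -21916*(-37784 - 268) = -21916*(-38052) = 833947632)
v = 1/5011 ≈ 0.00019956
1/(x + v) = 1/(833947632 + 1/5011) = 1/(4178911583953/5011) = 5011/4178911583953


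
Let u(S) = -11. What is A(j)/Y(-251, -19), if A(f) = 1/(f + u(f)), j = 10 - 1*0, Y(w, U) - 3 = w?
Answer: 1/248 ≈ 0.0040323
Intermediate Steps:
Y(w, U) = 3 + w
j = 10 (j = 10 + 0 = 10)
A(f) = 1/(-11 + f) (A(f) = 1/(f - 11) = 1/(-11 + f))
A(j)/Y(-251, -19) = 1/((-11 + 10)*(3 - 251)) = 1/(-1*(-248)) = -1*(-1/248) = 1/248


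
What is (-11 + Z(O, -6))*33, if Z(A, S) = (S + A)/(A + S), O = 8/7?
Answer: -330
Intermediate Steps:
O = 8/7 (O = 8*(⅐) = 8/7 ≈ 1.1429)
Z(A, S) = 1 (Z(A, S) = (A + S)/(A + S) = 1)
(-11 + Z(O, -6))*33 = (-11 + 1)*33 = -10*33 = -330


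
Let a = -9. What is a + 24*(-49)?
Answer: -1185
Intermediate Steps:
a + 24*(-49) = -9 + 24*(-49) = -9 - 1176 = -1185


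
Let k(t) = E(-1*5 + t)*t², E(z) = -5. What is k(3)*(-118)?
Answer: 5310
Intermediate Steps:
k(t) = -5*t²
k(3)*(-118) = -5*3²*(-118) = -5*9*(-118) = -45*(-118) = 5310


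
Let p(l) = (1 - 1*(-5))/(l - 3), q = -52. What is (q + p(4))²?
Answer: 2116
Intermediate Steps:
p(l) = 6/(-3 + l) (p(l) = (1 + 5)/(-3 + l) = 6/(-3 + l))
(q + p(4))² = (-52 + 6/(-3 + 4))² = (-52 + 6/1)² = (-52 + 6*1)² = (-52 + 6)² = (-46)² = 2116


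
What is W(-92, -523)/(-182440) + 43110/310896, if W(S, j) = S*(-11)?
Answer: 52433067/393887960 ≈ 0.13312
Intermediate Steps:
W(S, j) = -11*S
W(-92, -523)/(-182440) + 43110/310896 = -11*(-92)/(-182440) + 43110/310896 = 1012*(-1/182440) + 43110*(1/310896) = -253/45610 + 2395/17272 = 52433067/393887960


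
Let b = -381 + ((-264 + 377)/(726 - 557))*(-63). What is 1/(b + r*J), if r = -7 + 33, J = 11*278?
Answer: 169/13365344 ≈ 1.2645e-5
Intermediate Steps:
J = 3058
r = 26
b = -71508/169 (b = -381 + (113/169)*(-63) = -381 - 7119/169 = -71508/169 ≈ -423.12)
1/(b + r*J) = 1/(-71508/169 + 26*3058) = 1/(-71508/169 + 79508) = 1/(13365344/169) = 169/13365344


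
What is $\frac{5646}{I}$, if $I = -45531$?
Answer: $- \frac{1882}{15177} \approx -0.124$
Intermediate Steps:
$\frac{5646}{I} = \frac{5646}{-45531} = 5646 \left(- \frac{1}{45531}\right) = - \frac{1882}{15177}$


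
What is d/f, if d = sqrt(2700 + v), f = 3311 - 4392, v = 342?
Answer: -39*sqrt(2)/1081 ≈ -0.051022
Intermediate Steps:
f = -1081
d = 39*sqrt(2) (d = sqrt(2700 + 342) = sqrt(3042) = 39*sqrt(2) ≈ 55.154)
d/f = (39*sqrt(2))/(-1081) = (39*sqrt(2))*(-1/1081) = -39*sqrt(2)/1081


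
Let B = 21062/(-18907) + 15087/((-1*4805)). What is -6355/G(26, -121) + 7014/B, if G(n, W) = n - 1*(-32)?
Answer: -39414019160365/22414263502 ≈ -1758.4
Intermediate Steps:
B = -386452819/90848135 (B = 21062*(-1/18907) + 15087/(-4805) = -21062/18907 + 15087*(-1/4805) = -21062/18907 - 15087/4805 = -386452819/90848135 ≈ -4.2538)
G(n, W) = 32 + n (G(n, W) = n + 32 = 32 + n)
-6355/G(26, -121) + 7014/B = -6355/(32 + 26) + 7014/(-386452819/90848135) = -6355/58 + 7014*(-90848135/386452819) = -6355*1/58 - 637208818890/386452819 = -6355/58 - 637208818890/386452819 = -39414019160365/22414263502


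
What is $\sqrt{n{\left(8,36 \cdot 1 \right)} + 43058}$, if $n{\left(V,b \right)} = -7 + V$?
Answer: $\sqrt{43059} \approx 207.51$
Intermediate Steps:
$\sqrt{n{\left(8,36 \cdot 1 \right)} + 43058} = \sqrt{\left(-7 + 8\right) + 43058} = \sqrt{1 + 43058} = \sqrt{43059}$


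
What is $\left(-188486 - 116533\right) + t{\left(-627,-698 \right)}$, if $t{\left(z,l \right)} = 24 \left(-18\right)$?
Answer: $-305451$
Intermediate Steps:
$t{\left(z,l \right)} = -432$
$\left(-188486 - 116533\right) + t{\left(-627,-698 \right)} = \left(-188486 - 116533\right) - 432 = -305019 - 432 = -305451$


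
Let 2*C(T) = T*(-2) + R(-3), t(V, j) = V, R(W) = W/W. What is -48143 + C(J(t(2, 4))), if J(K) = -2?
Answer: -96281/2 ≈ -48141.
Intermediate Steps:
R(W) = 1
C(T) = ½ - T (C(T) = (T*(-2) + 1)/2 = (-2*T + 1)/2 = (1 - 2*T)/2 = ½ - T)
-48143 + C(J(t(2, 4))) = -48143 + (½ - 1*(-2)) = -48143 + (½ + 2) = -48143 + 5/2 = -96281/2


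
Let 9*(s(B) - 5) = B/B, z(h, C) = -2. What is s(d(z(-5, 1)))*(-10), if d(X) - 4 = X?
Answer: -460/9 ≈ -51.111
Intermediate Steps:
d(X) = 4 + X
s(B) = 46/9 (s(B) = 5 + (B/B)/9 = 5 + (⅑)*1 = 5 + ⅑ = 46/9)
s(d(z(-5, 1)))*(-10) = (46/9)*(-10) = -460/9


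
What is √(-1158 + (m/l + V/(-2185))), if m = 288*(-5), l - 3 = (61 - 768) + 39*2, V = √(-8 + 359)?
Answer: √(-540550845424950 - 642186795*√39)/683905 ≈ 33.996*I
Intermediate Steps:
V = 3*√39 (V = √351 = 3*√39 ≈ 18.735)
l = -626 (l = 3 + ((61 - 768) + 39*2) = 3 + (-707 + 78) = 3 - 629 = -626)
m = -1440
√(-1158 + (m/l + V/(-2185))) = √(-1158 + (-1440/(-626) + (3*√39)/(-2185))) = √(-1158 + (-1440*(-1/626) + (3*√39)*(-1/2185))) = √(-1158 + (720/313 - 3*√39/2185)) = √(-361734/313 - 3*√39/2185)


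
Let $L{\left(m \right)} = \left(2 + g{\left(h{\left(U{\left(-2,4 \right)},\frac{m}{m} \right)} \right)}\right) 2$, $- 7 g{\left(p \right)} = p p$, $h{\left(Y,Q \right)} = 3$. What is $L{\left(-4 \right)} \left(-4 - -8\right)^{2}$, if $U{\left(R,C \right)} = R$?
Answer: $\frac{160}{7} \approx 22.857$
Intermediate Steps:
$g{\left(p \right)} = - \frac{p^{2}}{7}$ ($g{\left(p \right)} = - \frac{p p}{7} = - \frac{p^{2}}{7}$)
$L{\left(m \right)} = \frac{10}{7}$ ($L{\left(m \right)} = \left(2 - \frac{3^{2}}{7}\right) 2 = \left(2 - \frac{9}{7}\right) 2 = \frac{5}{7} \cdot 2 = \frac{10}{7}$)
$L{\left(-4 \right)} \left(-4 - -8\right)^{2} = \frac{10 \left(-4 - -8\right)^{2}}{7} = \frac{10 \left(-4 + 8\right)^{2}}{7} = \frac{10 \cdot 4^{2}}{7} = \frac{10}{7} \cdot 16 = \frac{160}{7}$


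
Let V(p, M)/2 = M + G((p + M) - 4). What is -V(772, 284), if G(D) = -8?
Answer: -552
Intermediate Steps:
V(p, M) = -16 + 2*M (V(p, M) = 2*(M - 8) = 2*(-8 + M) = -16 + 2*M)
-V(772, 284) = -(-16 + 2*284) = -(-16 + 568) = -1*552 = -552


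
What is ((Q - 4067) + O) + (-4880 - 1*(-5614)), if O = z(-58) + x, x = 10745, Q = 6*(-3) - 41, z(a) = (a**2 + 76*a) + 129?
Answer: 6438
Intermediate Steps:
z(a) = 129 + a**2 + 76*a
Q = -59 (Q = -18 - 41 = -59)
O = 9830 (O = (129 + (-58)**2 + 76*(-58)) + 10745 = (129 + 3364 - 4408) + 10745 = -915 + 10745 = 9830)
((Q - 4067) + O) + (-4880 - 1*(-5614)) = ((-59 - 4067) + 9830) + (-4880 - 1*(-5614)) = (-4126 + 9830) + (-4880 + 5614) = 5704 + 734 = 6438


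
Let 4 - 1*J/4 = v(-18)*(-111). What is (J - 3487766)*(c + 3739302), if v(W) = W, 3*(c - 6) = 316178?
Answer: -40320244793684/3 ≈ -1.3440e+13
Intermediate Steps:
c = 316196/3 (c = 6 + (⅓)*316178 = 6 + 316178/3 = 316196/3 ≈ 1.0540e+5)
J = -7976 (J = 16 - (-72)*(-111) = 16 - 4*1998 = 16 - 7992 = -7976)
(J - 3487766)*(c + 3739302) = (-7976 - 3487766)*(316196/3 + 3739302) = -3495742*11534102/3 = -40320244793684/3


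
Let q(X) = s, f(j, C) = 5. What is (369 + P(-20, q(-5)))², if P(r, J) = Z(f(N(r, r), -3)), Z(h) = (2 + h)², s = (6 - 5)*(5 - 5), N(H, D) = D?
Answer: 174724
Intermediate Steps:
s = 0 (s = 1*0 = 0)
q(X) = 0
P(r, J) = 49 (P(r, J) = (2 + 5)² = 7² = 49)
(369 + P(-20, q(-5)))² = (369 + 49)² = 418² = 174724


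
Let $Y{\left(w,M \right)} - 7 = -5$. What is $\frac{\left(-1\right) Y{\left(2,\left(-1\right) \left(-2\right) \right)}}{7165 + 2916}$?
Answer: $- \frac{2}{10081} \approx -0.00019839$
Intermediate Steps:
$Y{\left(w,M \right)} = 2$ ($Y{\left(w,M \right)} = 7 - 5 = 2$)
$\frac{\left(-1\right) Y{\left(2,\left(-1\right) \left(-2\right) \right)}}{7165 + 2916} = \frac{\left(-1\right) 2}{7165 + 2916} = \frac{1}{10081} \left(-2\right) = - \frac{2}{10081}$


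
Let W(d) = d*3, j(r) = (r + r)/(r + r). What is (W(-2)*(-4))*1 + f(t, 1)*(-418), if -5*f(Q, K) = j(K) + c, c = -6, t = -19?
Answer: -394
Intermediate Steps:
j(r) = 1 (j(r) = (2*r)/((2*r)) = (2*r)*(1/(2*r)) = 1)
W(d) = 3*d
f(Q, K) = 1 (f(Q, K) = -(1 - 6)/5 = -⅕*(-5) = 1)
(W(-2)*(-4))*1 + f(t, 1)*(-418) = ((3*(-2))*(-4))*1 + 1*(-418) = -6*(-4)*1 - 418 = 24*1 - 418 = 24 - 418 = -394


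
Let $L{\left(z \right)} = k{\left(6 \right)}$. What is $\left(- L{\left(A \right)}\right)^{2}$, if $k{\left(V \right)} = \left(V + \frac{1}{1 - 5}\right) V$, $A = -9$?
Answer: $\frac{4761}{4} \approx 1190.3$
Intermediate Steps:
$k{\left(V \right)} = V \left(- \frac{1}{4} + V\right)$ ($k{\left(V \right)} = \left(V + \frac{1}{-4}\right) V = \left(V - \frac{1}{4}\right) V = \left(- \frac{1}{4} + V\right) V = V \left(- \frac{1}{4} + V\right)$)
$L{\left(z \right)} = \frac{69}{2}$ ($L{\left(z \right)} = 6 \left(- \frac{1}{4} + 6\right) = 6 \cdot \frac{23}{4} = \frac{69}{2}$)
$\left(- L{\left(A \right)}\right)^{2} = \left(\left(-1\right) \frac{69}{2}\right)^{2} = \left(- \frac{69}{2}\right)^{2} = \frac{4761}{4}$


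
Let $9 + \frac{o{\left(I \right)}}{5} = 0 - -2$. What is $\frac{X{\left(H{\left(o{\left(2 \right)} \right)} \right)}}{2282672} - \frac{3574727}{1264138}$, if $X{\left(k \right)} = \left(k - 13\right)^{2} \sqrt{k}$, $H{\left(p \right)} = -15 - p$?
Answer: $- \frac{3574727}{1264138} + \frac{7 \sqrt{5}}{163048} \approx -2.8277$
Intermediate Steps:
$o{\left(I \right)} = -35$ ($o{\left(I \right)} = -45 + 5 \left(0 - -2\right) = -45 + 5 \left(0 + 2\right) = -45 + 5 \cdot 2 = -45 + 10 = -35$)
$X{\left(k \right)} = \sqrt{k} \left(-13 + k\right)^{2}$ ($X{\left(k \right)} = \left(-13 + k\right)^{2} \sqrt{k} = \sqrt{k} \left(-13 + k\right)^{2}$)
$\frac{X{\left(H{\left(o{\left(2 \right)} \right)} \right)}}{2282672} - \frac{3574727}{1264138} = \frac{\sqrt{-15 - -35} \left(-13 - -20\right)^{2}}{2282672} - \frac{3574727}{1264138} = \sqrt{-15 + 35} \left(-13 + \left(-15 + 35\right)\right)^{2} \cdot \frac{1}{2282672} - \frac{3574727}{1264138} = \sqrt{20} \left(-13 + 20\right)^{2} \cdot \frac{1}{2282672} - \frac{3574727}{1264138} = 2 \sqrt{5} \cdot 7^{2} \cdot \frac{1}{2282672} - \frac{3574727}{1264138} = 2 \sqrt{5} \cdot 49 \cdot \frac{1}{2282672} - \frac{3574727}{1264138} = 98 \sqrt{5} \cdot \frac{1}{2282672} - \frac{3574727}{1264138} = \frac{7 \sqrt{5}}{163048} - \frac{3574727}{1264138} = - \frac{3574727}{1264138} + \frac{7 \sqrt{5}}{163048}$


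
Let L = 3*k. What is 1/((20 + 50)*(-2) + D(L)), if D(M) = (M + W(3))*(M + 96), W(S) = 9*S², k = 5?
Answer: 1/10516 ≈ 9.5093e-5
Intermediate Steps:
L = 15 (L = 3*5 = 15)
D(M) = (81 + M)*(96 + M) (D(M) = (M + 9*3²)*(M + 96) = (M + 9*9)*(96 + M) = (M + 81)*(96 + M) = (81 + M)*(96 + M))
1/((20 + 50)*(-2) + D(L)) = 1/((20 + 50)*(-2) + (7776 + 15² + 177*15)) = 1/(70*(-2) + (7776 + 225 + 2655)) = 1/(-140 + 10656) = 1/10516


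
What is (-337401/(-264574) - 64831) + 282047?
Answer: 57470043385/264574 ≈ 2.1722e+5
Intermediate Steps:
(-337401/(-264574) - 64831) + 282047 = (-337401*(-1/264574) - 64831) + 282047 = (337401/264574 - 64831) + 282047 = -17152259593/264574 + 282047 = 57470043385/264574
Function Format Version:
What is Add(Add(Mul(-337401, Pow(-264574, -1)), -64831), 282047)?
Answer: Rational(57470043385, 264574) ≈ 2.1722e+5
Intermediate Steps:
Add(Add(Mul(-337401, Pow(-264574, -1)), -64831), 282047) = Add(Add(Mul(-337401, Rational(-1, 264574)), -64831), 282047) = Add(Add(Rational(337401, 264574), -64831), 282047) = Add(Rational(-17152259593, 264574), 282047) = Rational(57470043385, 264574)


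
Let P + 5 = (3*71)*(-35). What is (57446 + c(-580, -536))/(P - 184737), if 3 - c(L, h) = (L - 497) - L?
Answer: -57946/192197 ≈ -0.30149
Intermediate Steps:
c(L, h) = 500 (c(L, h) = 3 - ((L - 497) - L) = 3 - ((-497 + L) - L) = 3 - 1*(-497) = 3 + 497 = 500)
P = -7460 (P = -5 + (3*71)*(-35) = -5 + 213*(-35) = -5 - 7455 = -7460)
(57446 + c(-580, -536))/(P - 184737) = (57446 + 500)/(-7460 - 184737) = 57946/(-192197) = 57946*(-1/192197) = -57946/192197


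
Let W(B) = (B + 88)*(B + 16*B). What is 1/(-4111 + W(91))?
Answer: 1/272802 ≈ 3.6657e-6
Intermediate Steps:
W(B) = 17*B*(88 + B) (W(B) = (88 + B)*(17*B) = 17*B*(88 + B))
1/(-4111 + W(91)) = 1/(-4111 + 17*91*(88 + 91)) = 1/(-4111 + 17*91*179) = 1/(-4111 + 276913) = 1/272802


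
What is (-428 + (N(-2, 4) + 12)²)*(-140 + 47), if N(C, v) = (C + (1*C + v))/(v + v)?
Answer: 26412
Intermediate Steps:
N(C, v) = (v + 2*C)/(2*v) (N(C, v) = (C + (C + v))/((2*v)) = (v + 2*C)*(1/(2*v)) = (v + 2*C)/(2*v))
(-428 + (N(-2, 4) + 12)²)*(-140 + 47) = (-428 + ((-2 + (½)*4)/4 + 12)²)*(-140 + 47) = (-428 + ((-2 + 2)/4 + 12)²)*(-93) = (-428 + ((¼)*0 + 12)²)*(-93) = (-428 + (0 + 12)²)*(-93) = (-428 + 12²)*(-93) = (-428 + 144)*(-93) = -284*(-93) = 26412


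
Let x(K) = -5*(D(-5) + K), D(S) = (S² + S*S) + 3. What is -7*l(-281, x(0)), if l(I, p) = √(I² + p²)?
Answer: -7*√149186 ≈ -2703.7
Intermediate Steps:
D(S) = 3 + 2*S² (D(S) = (S² + S²) + 3 = 2*S² + 3 = 3 + 2*S²)
x(K) = -265 - 5*K (x(K) = -5*((3 + 2*(-5)²) + K) = -5*((3 + 2*25) + K) = -5*((3 + 50) + K) = -5*(53 + K) = -265 - 5*K)
-7*l(-281, x(0)) = -7*√((-281)² + (-265 - 5*0)²) = -7*√(78961 + (-265 + 0)²) = -7*√(78961 + (-265)²) = -7*√(78961 + 70225) = -7*√149186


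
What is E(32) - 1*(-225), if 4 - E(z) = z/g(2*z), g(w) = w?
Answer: 457/2 ≈ 228.50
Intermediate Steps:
E(z) = 7/2 (E(z) = 4 - z/(2*z) = 4 - z*1/(2*z) = 4 - 1*½ = 4 - ½ = 7/2)
E(32) - 1*(-225) = 7/2 - 1*(-225) = 7/2 + 225 = 457/2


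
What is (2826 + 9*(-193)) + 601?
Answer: 1690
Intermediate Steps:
(2826 + 9*(-193)) + 601 = (2826 - 1737) + 601 = 1089 + 601 = 1690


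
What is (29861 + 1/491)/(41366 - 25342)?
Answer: 1832719/983473 ≈ 1.8635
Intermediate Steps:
(29861 + 1/491)/(41366 - 25342) = (29861 + 1/491)/16024 = (14661752/491)*(1/16024) = 1832719/983473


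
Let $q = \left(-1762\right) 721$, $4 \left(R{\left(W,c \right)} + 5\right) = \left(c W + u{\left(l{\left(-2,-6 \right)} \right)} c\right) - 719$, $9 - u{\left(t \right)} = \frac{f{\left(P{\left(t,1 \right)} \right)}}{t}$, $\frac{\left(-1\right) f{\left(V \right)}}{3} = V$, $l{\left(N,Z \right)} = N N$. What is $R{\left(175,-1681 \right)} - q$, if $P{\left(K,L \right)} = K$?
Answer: $\frac{2383261}{2} \approx 1.1916 \cdot 10^{6}$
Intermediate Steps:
$l{\left(N,Z \right)} = N^{2}$
$f{\left(V \right)} = - 3 V$
$u{\left(t \right)} = 12$ ($u{\left(t \right)} = 9 - \frac{\left(-3\right) t}{t} = 9 - -3 = 9 + 3 = 12$)
$R{\left(W,c \right)} = - \frac{739}{4} + 3 c + \frac{W c}{4}$ ($R{\left(W,c \right)} = -5 + \frac{\left(c W + 12 c\right) - 719}{4} = -5 + \frac{\left(W c + 12 c\right) - 719}{4} = -5 + \frac{\left(12 c + W c\right) - 719}{4} = -5 + \frac{-719 + 12 c + W c}{4} = -5 + \left(- \frac{719}{4} + 3 c + \frac{W c}{4}\right) = - \frac{739}{4} + 3 c + \frac{W c}{4}$)
$q = -1270402$
$R{\left(175,-1681 \right)} - q = \left(- \frac{739}{4} + 3 \left(-1681\right) + \frac{1}{4} \cdot 175 \left(-1681\right)\right) - -1270402 = \left(- \frac{739}{4} - 5043 - \frac{294175}{4}\right) + 1270402 = - \frac{157543}{2} + 1270402 = \frac{2383261}{2}$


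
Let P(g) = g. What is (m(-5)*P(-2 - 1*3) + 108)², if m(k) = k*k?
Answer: 289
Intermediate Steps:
m(k) = k²
(m(-5)*P(-2 - 1*3) + 108)² = ((-5)²*(-2 - 1*3) + 108)² = (25*(-2 - 3) + 108)² = (25*(-5) + 108)² = (-125 + 108)² = (-17)² = 289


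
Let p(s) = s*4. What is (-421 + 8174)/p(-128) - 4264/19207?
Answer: -151095039/9833984 ≈ -15.365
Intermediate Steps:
p(s) = 4*s
(-421 + 8174)/p(-128) - 4264/19207 = (-421 + 8174)/((4*(-128))) - 4264/19207 = 7753/(-512) - 4264*1/19207 = 7753*(-1/512) - 4264/19207 = -7753/512 - 4264/19207 = -151095039/9833984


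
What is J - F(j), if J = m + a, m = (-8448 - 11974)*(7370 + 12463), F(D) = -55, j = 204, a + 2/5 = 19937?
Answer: -2025047672/5 ≈ -4.0501e+8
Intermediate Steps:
a = 99683/5 (a = -2/5 + 19937 = 99683/5 ≈ 19937.)
m = -405029526 (m = -20422*19833 = -405029526)
J = -2025047947/5 (J = -405029526 + 99683/5 = -2025047947/5 ≈ -4.0501e+8)
J - F(j) = -2025047947/5 - 1*(-55) = -2025047947/5 + 55 = -2025047672/5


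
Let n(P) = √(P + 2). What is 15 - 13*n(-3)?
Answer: 15 - 13*I ≈ 15.0 - 13.0*I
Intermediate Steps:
n(P) = √(2 + P)
15 - 13*n(-3) = 15 - 13*√(2 - 3) = 15 - 13*I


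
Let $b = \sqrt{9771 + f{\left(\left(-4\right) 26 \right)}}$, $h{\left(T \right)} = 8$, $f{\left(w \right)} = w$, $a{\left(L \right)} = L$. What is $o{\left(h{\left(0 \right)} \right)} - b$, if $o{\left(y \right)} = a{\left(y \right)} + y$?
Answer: $16 - \sqrt{9667} \approx -82.321$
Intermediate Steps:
$b = \sqrt{9667}$ ($b = \sqrt{9771 - 104} = \sqrt{9667} \approx 98.321$)
$o{\left(y \right)} = 2 y$ ($o{\left(y \right)} = y + y = 2 y$)
$o{\left(h{\left(0 \right)} \right)} - b = 2 \cdot 8 - \sqrt{9667} = 16 - \sqrt{9667}$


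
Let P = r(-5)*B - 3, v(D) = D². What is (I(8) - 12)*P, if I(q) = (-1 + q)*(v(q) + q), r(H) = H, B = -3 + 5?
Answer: -6396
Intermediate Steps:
B = 2
P = -13 (P = -5*2 - 3 = -10 - 3 = -13)
I(q) = (-1 + q)*(q + q²) (I(q) = (-1 + q)*(q² + q) = (-1 + q)*(q + q²))
(I(8) - 12)*P = ((8³ - 1*8) - 12)*(-13) = ((512 - 8) - 12)*(-13) = (504 - 12)*(-13) = 492*(-13) = -6396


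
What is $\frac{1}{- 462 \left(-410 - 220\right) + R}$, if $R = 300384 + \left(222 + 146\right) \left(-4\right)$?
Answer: $\frac{1}{589972} \approx 1.695 \cdot 10^{-6}$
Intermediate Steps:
$R = 298912$ ($R = 300384 + 368 \left(-4\right) = 300384 - 1472 = 298912$)
$\frac{1}{- 462 \left(-410 - 220\right) + R} = \frac{1}{- 462 \left(-410 - 220\right) + 298912} = \frac{1}{\left(-462\right) \left(-630\right) + 298912} = \frac{1}{291060 + 298912} = \frac{1}{589972}$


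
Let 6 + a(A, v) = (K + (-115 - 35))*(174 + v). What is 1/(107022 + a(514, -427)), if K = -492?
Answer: 1/269442 ≈ 3.7114e-6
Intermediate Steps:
a(A, v) = -111714 - 642*v (a(A, v) = -6 + (-492 + (-115 - 35))*(174 + v) = -6 + (-492 - 150)*(174 + v) = -6 - 642*(174 + v) = -6 + (-111708 - 642*v) = -111714 - 642*v)
1/(107022 + a(514, -427)) = 1/(107022 + (-111714 - 642*(-427))) = 1/(107022 + (-111714 + 274134)) = 1/(107022 + 162420) = 1/269442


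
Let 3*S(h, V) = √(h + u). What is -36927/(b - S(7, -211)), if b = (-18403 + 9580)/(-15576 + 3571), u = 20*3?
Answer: 35201808779445/8955433714 + 15965760489525*√67/8955433714 ≈ 18524.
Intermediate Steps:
u = 60
S(h, V) = √(60 + h)/3 (S(h, V) = √(h + 60)/3 = √(60 + h)/3)
b = 8823/12005 (b = -8823/(-12005) = -8823*(-1/12005) = 8823/12005 ≈ 0.73494)
-36927/(b - S(7, -211)) = -36927/(8823/12005 - √(60 + 7)/3) = -36927/(8823/12005 - √67/3)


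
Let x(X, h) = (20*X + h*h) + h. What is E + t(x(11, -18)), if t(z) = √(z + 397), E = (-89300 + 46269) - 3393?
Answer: -46424 + √923 ≈ -46394.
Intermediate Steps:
x(X, h) = h + h² + 20*X (x(X, h) = (20*X + h²) + h = (h² + 20*X) + h = h + h² + 20*X)
E = -46424 (E = -43031 - 3393 = -46424)
t(z) = √(397 + z)
E + t(x(11, -18)) = -46424 + √(397 + (-18 + (-18)² + 20*11)) = -46424 + √(397 + (-18 + 324 + 220)) = -46424 + √(397 + 526) = -46424 + √923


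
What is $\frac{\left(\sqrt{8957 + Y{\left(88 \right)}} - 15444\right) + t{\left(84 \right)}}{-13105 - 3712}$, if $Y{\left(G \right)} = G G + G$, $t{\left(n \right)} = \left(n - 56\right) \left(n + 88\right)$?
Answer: $\frac{10628}{16817} - \frac{\sqrt{16789}}{16817} \approx 0.62427$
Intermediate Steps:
$t{\left(n \right)} = \left(-56 + n\right) \left(88 + n\right)$
$Y{\left(G \right)} = G + G^{2}$ ($Y{\left(G \right)} = G^{2} + G = G + G^{2}$)
$\frac{\left(\sqrt{8957 + Y{\left(88 \right)}} - 15444\right) + t{\left(84 \right)}}{-13105 - 3712} = \frac{\left(\sqrt{8957 + 88 \left(1 + 88\right)} - 15444\right) + \left(-4928 + 84^{2} + 32 \cdot 84\right)}{-13105 - 3712} = \frac{\left(\sqrt{8957 + 88 \cdot 89} - 15444\right) + \left(-4928 + 7056 + 2688\right)}{-16817} = \left(\left(\sqrt{8957 + 7832} - 15444\right) + 4816\right) \left(- \frac{1}{16817}\right) = \left(\left(\sqrt{16789} - 15444\right) + 4816\right) \left(- \frac{1}{16817}\right) = \left(\left(-15444 + \sqrt{16789}\right) + 4816\right) \left(- \frac{1}{16817}\right) = \left(-10628 + \sqrt{16789}\right) \left(- \frac{1}{16817}\right) = \frac{10628}{16817} - \frac{\sqrt{16789}}{16817}$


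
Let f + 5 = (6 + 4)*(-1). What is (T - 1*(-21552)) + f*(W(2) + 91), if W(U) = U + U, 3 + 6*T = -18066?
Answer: 34231/2 ≈ 17116.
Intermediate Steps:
T = -6023/2 (T = -½ + (⅙)*(-18066) = -½ - 3011 = -6023/2 ≈ -3011.5)
f = -15 (f = -5 + (6 + 4)*(-1) = -5 + 10*(-1) = -5 - 10 = -15)
W(U) = 2*U
(T - 1*(-21552)) + f*(W(2) + 91) = (-6023/2 - 1*(-21552)) - 15*(2*2 + 91) = (-6023/2 + 21552) - 15*(4 + 91) = 37081/2 - 15*95 = 37081/2 - 1425 = 34231/2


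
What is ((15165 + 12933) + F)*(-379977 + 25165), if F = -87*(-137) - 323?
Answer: -14083907528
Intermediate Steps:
F = 11596 (F = 11919 - 323 = 11596)
((15165 + 12933) + F)*(-379977 + 25165) = ((15165 + 12933) + 11596)*(-379977 + 25165) = (28098 + 11596)*(-354812) = 39694*(-354812) = -14083907528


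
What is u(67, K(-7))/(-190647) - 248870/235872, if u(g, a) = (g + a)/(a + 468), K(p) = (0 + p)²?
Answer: -454255078283/430529731632 ≈ -1.0551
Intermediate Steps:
K(p) = p²
u(g, a) = (a + g)/(468 + a)
u(67, K(-7))/(-190647) - 248870/235872 = (((-7)² + 67)/(468 + (-7)²))/(-190647) - 248870/235872 = ((49 + 67)/(468 + 49))*(-1/190647) - 248870*1/235872 = (116/517)*(-1/190647) - 124435/117936 = -116/98564499 - 124435/117936 = -454255078283/430529731632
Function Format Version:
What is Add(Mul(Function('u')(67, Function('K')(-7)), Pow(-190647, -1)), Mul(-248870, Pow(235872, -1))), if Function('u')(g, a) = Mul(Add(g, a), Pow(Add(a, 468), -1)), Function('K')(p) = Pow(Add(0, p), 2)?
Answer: Rational(-454255078283, 430529731632) ≈ -1.0551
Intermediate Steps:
Function('K')(p) = Pow(p, 2)
Function('u')(g, a) = Mul(Pow(Add(468, a), -1), Add(a, g)) (Function('u')(g, a) = Mul(Add(a, g), Pow(Add(468, a), -1)) = Mul(Pow(Add(468, a), -1), Add(a, g)))
Add(Mul(Function('u')(67, Function('K')(-7)), Pow(-190647, -1)), Mul(-248870, Pow(235872, -1))) = Add(Mul(Mul(Pow(Add(468, Pow(-7, 2)), -1), Add(Pow(-7, 2), 67)), Pow(-190647, -1)), Mul(-248870, Pow(235872, -1))) = Add(Mul(Mul(Pow(Add(468, 49), -1), Add(49, 67)), Rational(-1, 190647)), Mul(-248870, Rational(1, 235872))) = Add(Mul(Mul(Pow(517, -1), 116), Rational(-1, 190647)), Rational(-124435, 117936)) = Add(Mul(Mul(Rational(1, 517), 116), Rational(-1, 190647)), Rational(-124435, 117936)) = Add(Mul(Rational(116, 517), Rational(-1, 190647)), Rational(-124435, 117936)) = Add(Rational(-116, 98564499), Rational(-124435, 117936)) = Rational(-454255078283, 430529731632)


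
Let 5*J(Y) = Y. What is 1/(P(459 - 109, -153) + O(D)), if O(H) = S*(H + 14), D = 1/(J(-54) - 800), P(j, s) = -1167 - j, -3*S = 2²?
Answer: -2027/3112793 ≈ -0.00065118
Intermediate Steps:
S = -4/3 (S = -⅓*2² = -⅓*4 = -4/3 ≈ -1.3333)
J(Y) = Y/5
D = -5/4054 (D = 1/((⅕)*(-54) - 800) = 1/(-54/5 - 800) = 1/(-4054/5) = -5/4054 ≈ -0.0012334)
O(H) = -56/3 - 4*H/3 (O(H) = -4*(H + 14)/3 = -4*(14 + H)/3 = -56/3 - 4*H/3)
1/(P(459 - 109, -153) + O(D)) = 1/((-1167 - (459 - 109)) + (-56/3 - 4/3*(-5/4054))) = 1/((-1167 - 1*350) + (-56/3 + 10/6081)) = 1/((-1167 - 350) - 37834/2027) = 1/(-1517 - 37834/2027) = 1/(-3112793/2027) = -2027/3112793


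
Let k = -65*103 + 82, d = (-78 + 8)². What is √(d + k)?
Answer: I*√1713 ≈ 41.388*I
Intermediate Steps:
d = 4900 (d = (-70)² = 4900)
k = -6613 (k = -6695 + 82 = -6613)
√(d + k) = √(4900 - 6613) = √(-1713) = I*√1713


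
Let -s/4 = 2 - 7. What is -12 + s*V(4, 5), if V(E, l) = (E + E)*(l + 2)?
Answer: 1108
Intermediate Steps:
s = 20 (s = -4*(2 - 7) = -4*(-5) = 20)
V(E, l) = 2*E*(2 + l) (V(E, l) = (2*E)*(2 + l) = 2*E*(2 + l))
-12 + s*V(4, 5) = -12 + 20*(2*4*(2 + 5)) = -12 + 20*(2*4*7) = -12 + 20*56 = -12 + 1120 = 1108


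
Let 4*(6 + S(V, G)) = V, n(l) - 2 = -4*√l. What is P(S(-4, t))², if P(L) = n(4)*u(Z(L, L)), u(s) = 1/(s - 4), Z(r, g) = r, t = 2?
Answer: 36/121 ≈ 0.29752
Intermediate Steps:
n(l) = 2 - 4*√l
S(V, G) = -6 + V/4
u(s) = 1/(-4 + s)
P(L) = -6/(-4 + L) (P(L) = (2 - 4*√4)/(-4 + L) = (2 - 4*2)/(-4 + L) = (2 - 8)/(-4 + L) = -6/(-4 + L))
P(S(-4, t))² = (-6/(-4 + (-6 + (¼)*(-4))))² = (-6/(-4 + (-6 - 1)))² = (-6/(-4 - 7))² = (-6/(-11))² = (-6*(-1/11))² = (6/11)² = 36/121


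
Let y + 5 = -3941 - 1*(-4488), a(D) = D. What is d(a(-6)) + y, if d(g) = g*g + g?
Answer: 572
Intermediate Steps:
d(g) = g + g**2 (d(g) = g**2 + g = g + g**2)
y = 542 (y = -5 + (-3941 - 1*(-4488)) = -5 + (-3941 + 4488) = -5 + 547 = 542)
d(a(-6)) + y = -6*(1 - 6) + 542 = -6*(-5) + 542 = 30 + 542 = 572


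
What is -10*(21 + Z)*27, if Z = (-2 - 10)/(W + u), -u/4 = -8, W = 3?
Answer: -39042/7 ≈ -5577.4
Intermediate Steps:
u = 32 (u = -4*(-8) = 32)
Z = -12/35 (Z = (-2 - 10)/(3 + 32) = -12/35 ≈ -0.34286)
-10*(21 + Z)*27 = -10*(21 - 12/35)*27 = -10*723/35*27 = -1446/7*27 = -39042/7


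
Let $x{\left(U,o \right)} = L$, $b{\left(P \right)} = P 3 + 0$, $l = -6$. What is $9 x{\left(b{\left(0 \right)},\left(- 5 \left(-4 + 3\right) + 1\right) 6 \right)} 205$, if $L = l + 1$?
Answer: $-9225$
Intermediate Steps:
$L = -5$ ($L = -6 + 1 = -5$)
$b{\left(P \right)} = 3 P$ ($b{\left(P \right)} = 3 P + 0 = 3 P$)
$x{\left(U,o \right)} = -5$
$9 x{\left(b{\left(0 \right)},\left(- 5 \left(-4 + 3\right) + 1\right) 6 \right)} 205 = 9 \left(-5\right) 205 = \left(-45\right) 205 = -9225$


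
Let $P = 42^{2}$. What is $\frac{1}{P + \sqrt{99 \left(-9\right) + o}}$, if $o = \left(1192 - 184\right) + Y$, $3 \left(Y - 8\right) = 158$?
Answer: $\frac{5292}{9334555} - \frac{\sqrt{1599}}{9334555} \approx 0.00056264$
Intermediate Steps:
$Y = \frac{182}{3}$ ($Y = 8 + \frac{1}{3} \cdot 158 = 8 + \frac{158}{3} = \frac{182}{3} \approx 60.667$)
$o = \frac{3206}{3}$ ($o = \left(1192 - 184\right) + \frac{182}{3} = 1008 + \frac{182}{3} = \frac{3206}{3} \approx 1068.7$)
$P = 1764$
$\frac{1}{P + \sqrt{99 \left(-9\right) + o}} = \frac{1}{1764 + \sqrt{99 \left(-9\right) + \frac{3206}{3}}} = \frac{1}{1764 + \sqrt{-891 + \frac{3206}{3}}} = \frac{1}{1764 + \sqrt{\frac{533}{3}}} = \frac{1}{1764 + \frac{\sqrt{1599}}{3}}$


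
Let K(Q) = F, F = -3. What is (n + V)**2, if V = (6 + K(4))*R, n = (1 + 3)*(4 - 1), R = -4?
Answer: 0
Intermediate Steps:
K(Q) = -3
n = 12 (n = 4*3 = 12)
V = -12 (V = (6 - 3)*(-4) = 3*(-4) = -12)
(n + V)**2 = (12 - 12)**2 = 0**2 = 0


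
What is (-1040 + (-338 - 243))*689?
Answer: -1116869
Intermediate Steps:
(-1040 + (-338 - 243))*689 = (-1040 - 581)*689 = -1621*689 = -1116869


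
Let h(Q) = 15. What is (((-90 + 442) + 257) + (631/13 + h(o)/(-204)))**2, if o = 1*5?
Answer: 337792277601/781456 ≈ 4.3226e+5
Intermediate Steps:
o = 5
(((-90 + 442) + 257) + (631/13 + h(o)/(-204)))**2 = (((-90 + 442) + 257) + (631/13 + 15/(-204)))**2 = ((352 + 257) + (631*(1/13) + 15*(-1/204)))**2 = (609 + (631/13 - 5/68))**2 = (609 + 42843/884)**2 = (581199/884)**2 = 337792277601/781456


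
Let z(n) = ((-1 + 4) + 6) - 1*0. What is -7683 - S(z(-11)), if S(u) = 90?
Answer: -7773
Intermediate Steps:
z(n) = 9 (z(n) = (3 + 6) + 0 = 9 + 0 = 9)
-7683 - S(z(-11)) = -7683 - 1*90 = -7683 - 90 = -7773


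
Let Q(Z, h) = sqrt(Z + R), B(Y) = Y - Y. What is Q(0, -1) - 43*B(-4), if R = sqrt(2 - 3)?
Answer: sqrt(I) ≈ 0.70711 + 0.70711*I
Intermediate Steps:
R = I (R = sqrt(-1) = I ≈ 1.0*I)
B(Y) = 0
Q(Z, h) = sqrt(I + Z) (Q(Z, h) = sqrt(Z + I) = sqrt(I + Z))
Q(0, -1) - 43*B(-4) = sqrt(I + 0) - 43*0 = sqrt(I) + 0 = sqrt(I)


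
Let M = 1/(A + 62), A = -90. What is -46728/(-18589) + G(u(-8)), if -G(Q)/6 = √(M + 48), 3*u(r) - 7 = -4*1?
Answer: 46728/18589 - 3*√9401/7 ≈ -39.040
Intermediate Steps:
u(r) = 1 (u(r) = 7/3 + (-4*1)/3 = 7/3 + (⅓)*(-4) = 7/3 - 4/3 = 1)
M = -1/28 (M = 1/(-90 + 62) = 1/(-28) = -1/28 ≈ -0.035714)
G(Q) = -3*√9401/7 (G(Q) = -6*√(-1/28 + 48) = -3*√9401/7)
-46728/(-18589) + G(u(-8)) = -46728/(-18589) - 3*√9401/7 = -46728*(-1/18589) - 3*√9401/7 = 46728/18589 - 3*√9401/7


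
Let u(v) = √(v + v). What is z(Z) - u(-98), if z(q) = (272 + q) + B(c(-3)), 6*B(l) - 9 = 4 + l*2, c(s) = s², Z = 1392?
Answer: 10015/6 - 14*I ≈ 1669.2 - 14.0*I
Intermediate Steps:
B(l) = 13/6 + l/3 (B(l) = 3/2 + (4 + l*2)/6 = 3/2 + (4 + 2*l)/6 = 3/2 + (⅔ + l/3) = 13/6 + l/3)
u(v) = √2*√v (u(v) = √(2*v) = √2*√v)
z(q) = 1663/6 + q (z(q) = (272 + q) + (13/6 + (⅓)*(-3)²) = (272 + q) + (13/6 + (⅓)*9) = (272 + q) + (13/6 + 3) = (272 + q) + 31/6 = 1663/6 + q)
z(Z) - u(-98) = (1663/6 + 1392) - √2*√(-98) = 10015/6 - √2*7*I*√2 = 10015/6 - 14*I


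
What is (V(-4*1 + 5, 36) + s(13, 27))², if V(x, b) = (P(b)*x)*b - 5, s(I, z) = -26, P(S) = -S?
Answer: 1760929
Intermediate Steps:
V(x, b) = -5 - x*b² (V(x, b) = ((-b)*x)*b - 5 = (-b*x)*b - 5 = -x*b² - 5 = -5 - x*b²)
(V(-4*1 + 5, 36) + s(13, 27))² = ((-5 - 1*(-4*1 + 5)*36²) - 26)² = ((-5 - 1*(-4 + 5)*1296) - 26)² = ((-5 - 1*1*1296) - 26)² = ((-5 - 1296) - 26)² = (-1301 - 26)² = (-1327)² = 1760929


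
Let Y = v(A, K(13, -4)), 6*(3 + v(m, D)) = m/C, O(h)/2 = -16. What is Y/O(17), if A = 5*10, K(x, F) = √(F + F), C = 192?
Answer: 1703/18432 ≈ 0.092394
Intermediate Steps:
K(x, F) = √2*√F (K(x, F) = √(2*F) = √2*√F)
O(h) = -32 (O(h) = 2*(-16) = -32)
A = 50
v(m, D) = -3 + m/1152 (v(m, D) = -3 + (m/192)/6 = -3 + m/1152)
Y = -1703/576 (Y = -3 + (1/1152)*50 = -3 + 25/576 = -1703/576 ≈ -2.9566)
Y/O(17) = -1703/576/(-32) = -1703/576*(-1/32) = 1703/18432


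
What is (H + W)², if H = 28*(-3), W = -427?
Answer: 261121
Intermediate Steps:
H = -84
(H + W)² = (-84 - 427)² = (-511)² = 261121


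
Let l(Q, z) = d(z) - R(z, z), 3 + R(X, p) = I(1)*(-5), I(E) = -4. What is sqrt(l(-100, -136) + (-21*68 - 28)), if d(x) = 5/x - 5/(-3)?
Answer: I*sqrt(61232538)/204 ≈ 38.358*I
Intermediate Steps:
R(X, p) = 17 (R(X, p) = -3 - 4*(-5) = -3 + 20 = 17)
d(x) = 5/3 + 5/x (d(x) = 5/x - 5*(-1/3) = 5/x + 5/3 = 5/3 + 5/x)
l(Q, z) = -46/3 + 5/z (l(Q, z) = (5/3 + 5/z) - 1*17 = (5/3 + 5/z) - 17 = -46/3 + 5/z)
sqrt(l(-100, -136) + (-21*68 - 28)) = sqrt((-46/3 + 5/(-136)) + (-21*68 - 28)) = sqrt((-46/3 + 5*(-1/136)) + (-1428 - 28)) = sqrt((-46/3 - 5/136) - 1456) = sqrt(-6271/408 - 1456) = sqrt(-600319/408) = I*sqrt(61232538)/204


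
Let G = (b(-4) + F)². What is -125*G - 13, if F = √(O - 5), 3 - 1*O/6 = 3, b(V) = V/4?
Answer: 487 + 250*I*√5 ≈ 487.0 + 559.02*I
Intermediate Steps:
b(V) = V/4 (b(V) = V*(¼) = V/4)
O = 0 (O = 18 - 6*3 = 18 - 18 = 0)
F = I*√5 (F = √(0 - 5) = √(-5) = I*√5 ≈ 2.2361*I)
G = (-1 + I*√5)² (G = ((¼)*(-4) + I*√5)² = (-1 + I*√5)² ≈ -4.0 - 4.4721*I)
-125*G - 13 = -125*(1 - I*√5)² - 13 = -13 - 125*(1 - I*√5)²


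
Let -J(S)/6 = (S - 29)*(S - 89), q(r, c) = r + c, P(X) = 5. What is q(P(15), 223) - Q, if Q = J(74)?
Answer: -3822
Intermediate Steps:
q(r, c) = c + r
J(S) = -6*(-89 + S)*(-29 + S) (J(S) = -6*(S - 29)*(S - 89) = -6*(-29 + S)*(-89 + S) = -6*(-89 + S)*(-29 + S))
Q = 4050 (Q = -15486 - 6*74**2 + 708*74 = -15486 - 6*5476 + 52392 = -15486 - 32856 + 52392 = 4050)
q(P(15), 223) - Q = (223 + 5) - 1*4050 = 228 - 4050 = -3822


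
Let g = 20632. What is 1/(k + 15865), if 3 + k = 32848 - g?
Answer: 1/28078 ≈ 3.5615e-5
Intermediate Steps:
k = 12213 (k = -3 + (32848 - 1*20632) = -3 + (32848 - 20632) = -3 + 12216 = 12213)
1/(k + 15865) = 1/(12213 + 15865) = 1/28078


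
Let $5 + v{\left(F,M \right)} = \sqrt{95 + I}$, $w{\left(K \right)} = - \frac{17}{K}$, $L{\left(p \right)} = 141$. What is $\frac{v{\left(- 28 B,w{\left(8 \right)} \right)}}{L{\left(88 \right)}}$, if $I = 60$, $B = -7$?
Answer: $- \frac{5}{141} + \frac{\sqrt{155}}{141} \approx 0.052836$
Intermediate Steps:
$v{\left(F,M \right)} = -5 + \sqrt{155}$ ($v{\left(F,M \right)} = -5 + \sqrt{95 + 60} = -5 + \sqrt{155}$)
$\frac{v{\left(- 28 B,w{\left(8 \right)} \right)}}{L{\left(88 \right)}} = \frac{-5 + \sqrt{155}}{141} = \left(-5 + \sqrt{155}\right) \frac{1}{141} = - \frac{5}{141} + \frac{\sqrt{155}}{141}$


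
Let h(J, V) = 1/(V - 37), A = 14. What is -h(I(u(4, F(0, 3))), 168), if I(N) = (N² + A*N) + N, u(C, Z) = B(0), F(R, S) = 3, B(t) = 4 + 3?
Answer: -1/131 ≈ -0.0076336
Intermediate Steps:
B(t) = 7
u(C, Z) = 7
I(N) = N² + 15*N (I(N) = (N² + 14*N) + N = N² + 15*N)
h(J, V) = 1/(-37 + V)
-h(I(u(4, F(0, 3))), 168) = -1/(-37 + 168) = -1/131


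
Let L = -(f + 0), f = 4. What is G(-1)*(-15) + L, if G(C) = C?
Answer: 11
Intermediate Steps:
L = -4 (L = -(4 + 0) = -1*4 = -4)
G(-1)*(-15) + L = -1*(-15) - 4 = 15 - 4 = 11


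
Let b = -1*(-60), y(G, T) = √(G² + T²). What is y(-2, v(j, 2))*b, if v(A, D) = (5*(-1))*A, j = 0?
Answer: 120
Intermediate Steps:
v(A, D) = -5*A
b = 60
y(-2, v(j, 2))*b = √((-2)² + (-5*0)²)*60 = √(4 + 0²)*60 = √(4 + 0)*60 = √4*60 = 2*60 = 120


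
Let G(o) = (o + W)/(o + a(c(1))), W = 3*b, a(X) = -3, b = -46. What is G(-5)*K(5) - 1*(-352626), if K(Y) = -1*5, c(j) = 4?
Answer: 2820293/8 ≈ 3.5254e+5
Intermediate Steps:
W = -138 (W = 3*(-46) = -138)
G(o) = (-138 + o)/(-3 + o) (G(o) = (o - 138)/(o - 3) = (-138 + o)/(-3 + o))
K(Y) = -5
G(-5)*K(5) - 1*(-352626) = ((-138 - 5)/(-3 - 5))*(-5) - 1*(-352626) = (-143/(-8))*(-5) + 352626 = -⅛*(-143)*(-5) + 352626 = (143/8)*(-5) + 352626 = -715/8 + 352626 = 2820293/8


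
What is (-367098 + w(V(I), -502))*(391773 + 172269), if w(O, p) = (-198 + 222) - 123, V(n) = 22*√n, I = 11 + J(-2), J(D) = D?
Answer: -207114530274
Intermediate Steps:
I = 9 (I = 11 - 2 = 9)
w(O, p) = -99 (w(O, p) = 24 - 123 = -99)
(-367098 + w(V(I), -502))*(391773 + 172269) = (-367098 - 99)*(391773 + 172269) = -367197*564042 = -207114530274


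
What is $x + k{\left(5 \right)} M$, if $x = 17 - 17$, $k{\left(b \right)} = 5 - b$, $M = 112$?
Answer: $0$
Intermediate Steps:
$x = 0$ ($x = 17 - 17 = 0$)
$x + k{\left(5 \right)} M = 0 + \left(5 - 5\right) 112 = 0 + 0 \cdot 112 = 0 + 0 = 0$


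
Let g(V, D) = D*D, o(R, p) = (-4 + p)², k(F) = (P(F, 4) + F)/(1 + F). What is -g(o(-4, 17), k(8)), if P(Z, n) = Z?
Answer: -256/81 ≈ -3.1605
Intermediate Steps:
k(F) = 2*F/(1 + F) (k(F) = (F + F)/(1 + F) = (2*F)/(1 + F) = 2*F/(1 + F))
g(V, D) = D²
-g(o(-4, 17), k(8)) = -(2*8/(1 + 8))² = -(2*8/9)² = -(2*8*(⅑))² = -(16/9)² = -1*256/81 = -256/81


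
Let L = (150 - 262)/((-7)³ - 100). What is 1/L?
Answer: 443/112 ≈ 3.9554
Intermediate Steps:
L = 112/443 (L = -112/(-343 - 100) = -112/(-443) = -112*(-1/443) = 112/443 ≈ 0.25282)
1/L = 1/(112/443) = 443/112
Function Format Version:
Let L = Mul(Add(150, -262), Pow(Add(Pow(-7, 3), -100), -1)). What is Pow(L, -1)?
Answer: Rational(443, 112) ≈ 3.9554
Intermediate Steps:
L = Rational(112, 443) (L = Mul(-112, Pow(Add(-343, -100), -1)) = Mul(-112, Pow(-443, -1)) = Mul(-112, Rational(-1, 443)) = Rational(112, 443) ≈ 0.25282)
Pow(L, -1) = Pow(Rational(112, 443), -1) = Rational(443, 112)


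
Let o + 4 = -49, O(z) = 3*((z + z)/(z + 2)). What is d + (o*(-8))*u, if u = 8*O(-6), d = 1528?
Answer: 32056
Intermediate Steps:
O(z) = 6*z/(2 + z) (O(z) = 3*((2*z)/(2 + z)) = 3*(2*z/(2 + z)) = 6*z/(2 + z))
o = -53 (o = -4 - 49 = -53)
u = 72 (u = 8*(6*(-6)/(2 - 6)) = 8*(6*(-6)/(-4)) = 8*(6*(-6)*(-¼)) = 8*9 = 72)
d + (o*(-8))*u = 1528 - 53*(-8)*72 = 1528 + 424*72 = 1528 + 30528 = 32056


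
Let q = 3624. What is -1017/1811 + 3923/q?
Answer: 3418945/6563064 ≈ 0.52094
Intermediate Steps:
-1017/1811 + 3923/q = -1017/1811 + 3923/3624 = 3418945/6563064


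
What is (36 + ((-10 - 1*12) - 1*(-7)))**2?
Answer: 441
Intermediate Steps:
(36 + ((-10 - 1*12) - 1*(-7)))**2 = (36 + ((-10 - 12) + 7))**2 = (36 + (-22 + 7))**2 = (36 - 15)**2 = 21**2 = 441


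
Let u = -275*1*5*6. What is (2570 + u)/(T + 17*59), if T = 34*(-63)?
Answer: 5680/1139 ≈ 4.9868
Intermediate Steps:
T = -2142
u = -8250 (u = -1375*6 = -275*30 = -8250)
(2570 + u)/(T + 17*59) = (2570 - 8250)/(-2142 + 17*59) = -5680/(-2142 + 1003) = -5680/(-1139) = -5680*(-1/1139) = 5680/1139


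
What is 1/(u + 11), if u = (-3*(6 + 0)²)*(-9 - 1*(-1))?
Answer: 1/875 ≈ 0.0011429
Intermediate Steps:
u = 864 (u = (-3*6²)*(-9 + 1) = -3*36*(-8) = -108*(-8) = 864)
1/(u + 11) = 1/(864 + 11) = 1/875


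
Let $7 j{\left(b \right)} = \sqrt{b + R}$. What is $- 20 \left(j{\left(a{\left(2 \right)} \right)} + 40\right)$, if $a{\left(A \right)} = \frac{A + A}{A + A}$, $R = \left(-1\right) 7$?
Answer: $-800 - \frac{20 i \sqrt{6}}{7} \approx -800.0 - 6.9985 i$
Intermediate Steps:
$R = -7$
$a{\left(A \right)} = 1$ ($a{\left(A \right)} = \frac{2 A}{2 A} = 2 A \frac{1}{2 A} = 1$)
$j{\left(b \right)} = \frac{\sqrt{-7 + b}}{7}$ ($j{\left(b \right)} = \frac{\sqrt{b - 7}}{7} = \frac{\sqrt{-7 + b}}{7}$)
$- 20 \left(j{\left(a{\left(2 \right)} \right)} + 40\right) = - 20 \left(\frac{\sqrt{-7 + 1}}{7} + 40\right) = - 20 \left(\frac{\sqrt{-6}}{7} + 40\right) = - 20 \left(\frac{i \sqrt{6}}{7} + 40\right) = - 20 \left(40 + \frac{i \sqrt{6}}{7}\right) = -800 - \frac{20 i \sqrt{6}}{7}$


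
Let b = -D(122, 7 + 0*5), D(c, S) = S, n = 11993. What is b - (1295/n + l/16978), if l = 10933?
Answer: -121417389/15662858 ≈ -7.7519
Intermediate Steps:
b = -7 (b = -(7 + 0*5) = -(7 + 0) = -1*7 = -7)
b - (1295/n + l/16978) = -7 - (1295/11993 + 10933/16978) = -7 - (1295*(1/11993) + 10933*(1/16978)) = -7 - (1295/11993 + 841/1306) = -7 - 1*11777383/15662858 = -7 - 11777383/15662858 = -121417389/15662858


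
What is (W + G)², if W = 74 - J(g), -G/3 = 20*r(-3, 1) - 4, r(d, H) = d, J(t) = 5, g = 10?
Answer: 68121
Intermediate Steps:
G = 192 (G = -3*(20*(-3) - 4) = -3*(-60 - 4) = -3*(-64) = 192)
W = 69 (W = 74 - 1*5 = 74 - 5 = 69)
(W + G)² = (69 + 192)² = 261² = 68121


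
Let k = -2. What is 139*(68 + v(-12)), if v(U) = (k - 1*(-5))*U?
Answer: 4448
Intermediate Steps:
v(U) = 3*U (v(U) = (-2 - 1*(-5))*U = (-2 + 5)*U = 3*U)
139*(68 + v(-12)) = 139*(68 + 3*(-12)) = 139*(68 - 36) = 139*32 = 4448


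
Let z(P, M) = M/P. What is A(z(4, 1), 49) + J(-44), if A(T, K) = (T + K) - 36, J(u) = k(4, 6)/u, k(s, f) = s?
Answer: 579/44 ≈ 13.159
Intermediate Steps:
J(u) = 4/u
A(T, K) = -36 + K + T (A(T, K) = (K + T) - 36 = -36 + K + T)
A(z(4, 1), 49) + J(-44) = (-36 + 49 + 1/4) + 4/(-44) = (-36 + 49 + 1*(¼)) + 4*(-1/44) = (-36 + 49 + ¼) - 1/11 = 53/4 - 1/11 = 579/44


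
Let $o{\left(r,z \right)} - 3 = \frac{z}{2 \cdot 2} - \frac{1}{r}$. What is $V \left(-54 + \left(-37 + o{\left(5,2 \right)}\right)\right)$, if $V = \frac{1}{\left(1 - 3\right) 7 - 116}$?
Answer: $\frac{877}{1300} \approx 0.67462$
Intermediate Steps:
$o{\left(r,z \right)} = 3 - \frac{1}{r} + \frac{z}{4}$ ($o{\left(r,z \right)} = 3 + \left(\frac{z}{2 \cdot 2} - \frac{1}{r}\right) = 3 + \left(\frac{z}{4} - \frac{1}{r}\right) = 3 + \left(- \frac{1}{r} + \frac{z}{4}\right) = 3 - \frac{1}{r} + \frac{z}{4}$)
$V = - \frac{1}{130}$ ($V = \frac{1}{\left(-2\right) 7 - 116} = \frac{1}{-14 - 116} = \frac{1}{-130} = - \frac{1}{130} \approx -0.0076923$)
$V \left(-54 + \left(-37 + o{\left(5,2 \right)}\right)\right) = - \frac{-54 + \left(-37 + \left(3 - \frac{1}{5} + \frac{1}{4} \cdot 2\right)\right)}{130} = - \frac{-54 + \left(-37 + \left(3 - \frac{1}{5} + \frac{1}{2}\right)\right)}{130} = - \frac{-54 + \left(-37 + \frac{33}{10}\right)}{130} = - \frac{-54 - \frac{337}{10}}{130} = \left(- \frac{1}{130}\right) \left(- \frac{877}{10}\right) = \frac{877}{1300}$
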